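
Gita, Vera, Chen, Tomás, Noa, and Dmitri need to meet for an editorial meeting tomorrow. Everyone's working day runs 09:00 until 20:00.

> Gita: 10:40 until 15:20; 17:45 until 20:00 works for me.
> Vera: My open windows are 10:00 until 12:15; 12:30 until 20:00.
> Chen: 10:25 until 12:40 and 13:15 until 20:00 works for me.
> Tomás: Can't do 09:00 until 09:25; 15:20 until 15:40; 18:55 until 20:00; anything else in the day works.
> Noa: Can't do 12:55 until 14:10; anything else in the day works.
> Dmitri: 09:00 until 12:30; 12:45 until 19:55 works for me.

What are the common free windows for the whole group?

Gita free: 10:40-15:20, 17:45-20:00.
Vera free: 10:00-12:15, 12:30-20:00.
Chen free: 10:25-12:40, 13:15-20:00.
Tomás free: 09:25-15:20, 15:40-18:55 (invert busy blocks within the working day).
Noa free: 09:00-12:55, 14:10-20:00 (invert busy blocks within the working day).
Dmitri free: 09:00-12:30, 12:45-19:55.
Gita ∩ Vera: 10:40-12:15, 12:30-15:20, 17:45-20:00.
Gita ∩ Vera ∩ Chen: 10:40-12:15, 12:30-12:40, 13:15-15:20, 17:45-20:00.
Gita ∩ Vera ∩ Chen ∩ Tomás: 10:40-12:15, 12:30-12:40, 13:15-15:20, 17:45-18:55.
Gita ∩ Vera ∩ Chen ∩ Tomás ∩ Noa: 10:40-12:15, 12:30-12:40, 14:10-15:20, 17:45-18:55.
Gita ∩ Vera ∩ Chen ∩ Tomás ∩ Noa ∩ Dmitri: 10:40-12:15, 14:10-15:20, 17:45-18:55.
So the common availability across everyone is 10:40-12:15, 14:10-15:20, 17:45-18:55.

10:40-12:15, 14:10-15:20, 17:45-18:55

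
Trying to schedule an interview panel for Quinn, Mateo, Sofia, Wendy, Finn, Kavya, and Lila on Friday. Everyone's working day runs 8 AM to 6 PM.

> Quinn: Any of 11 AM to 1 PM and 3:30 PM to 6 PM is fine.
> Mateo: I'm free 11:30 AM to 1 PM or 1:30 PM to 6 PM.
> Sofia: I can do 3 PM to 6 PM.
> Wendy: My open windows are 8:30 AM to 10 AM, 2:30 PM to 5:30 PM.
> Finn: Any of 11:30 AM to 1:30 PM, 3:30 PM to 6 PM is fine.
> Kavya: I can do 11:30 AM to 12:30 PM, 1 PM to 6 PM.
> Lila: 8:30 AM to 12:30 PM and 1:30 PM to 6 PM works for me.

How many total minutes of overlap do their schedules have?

Quinn ∩ Mateo: 11:30-13:00, 15:30-18:00.
Quinn ∩ Mateo ∩ Sofia: 15:30-18:00.
Quinn ∩ Mateo ∩ Sofia ∩ Wendy: 15:30-17:30.
Quinn ∩ Mateo ∩ Sofia ∩ Wendy ∩ Finn: 15:30-17:30.
Quinn ∩ Mateo ∩ Sofia ∩ Wendy ∩ Finn ∩ Kavya: 15:30-17:30.
Quinn ∩ Mateo ∩ Sofia ∩ Wendy ∩ Finn ∩ Kavya ∩ Lila: 15:30-17:30.
So the common availability across everyone is 15:30-17:30.
That's a single block of 120 minutes.

120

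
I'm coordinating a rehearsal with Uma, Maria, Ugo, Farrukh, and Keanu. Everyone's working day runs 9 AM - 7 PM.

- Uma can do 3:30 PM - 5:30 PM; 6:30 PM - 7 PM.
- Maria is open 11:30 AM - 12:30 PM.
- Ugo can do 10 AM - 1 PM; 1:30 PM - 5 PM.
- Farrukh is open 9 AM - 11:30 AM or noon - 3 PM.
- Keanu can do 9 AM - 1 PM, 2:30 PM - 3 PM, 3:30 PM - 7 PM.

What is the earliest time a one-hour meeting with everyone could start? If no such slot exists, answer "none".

Uma ∩ Maria: ∅.
Uma ∩ Maria ∩ Ugo: ∅.
Uma ∩ Maria ∩ Ugo ∩ Farrukh: ∅.
Uma ∩ Maria ∩ Ugo ∩ Farrukh ∩ Keanu: ∅.
There is no time when everyone is free.
No common window is at least 60 minutes long.

none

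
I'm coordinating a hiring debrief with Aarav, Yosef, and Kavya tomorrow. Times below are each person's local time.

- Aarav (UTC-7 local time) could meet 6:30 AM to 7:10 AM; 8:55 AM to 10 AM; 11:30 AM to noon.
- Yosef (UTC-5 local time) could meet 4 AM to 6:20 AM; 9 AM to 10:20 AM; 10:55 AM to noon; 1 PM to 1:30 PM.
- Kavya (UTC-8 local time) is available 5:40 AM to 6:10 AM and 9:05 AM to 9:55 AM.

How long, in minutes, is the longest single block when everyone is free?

Aarav in UTC: 13:30-14:10, 15:55-17:00, 18:30-19:00 (add 7h to convert from UTC-7).
Yosef in UTC: 09:00-11:20, 14:00-15:20, 15:55-17:00, 18:00-18:30 (add 5h to convert from UTC-5).
Kavya in UTC: 13:40-14:10, 17:05-17:55 (add 8h to convert from UTC-8).
Aarav ∩ Yosef: 14:00-14:10, 15:55-17:00.
Aarav ∩ Yosef ∩ Kavya: 14:00-14:10.
The longest is 14:00-14:10 at 10 minutes.

10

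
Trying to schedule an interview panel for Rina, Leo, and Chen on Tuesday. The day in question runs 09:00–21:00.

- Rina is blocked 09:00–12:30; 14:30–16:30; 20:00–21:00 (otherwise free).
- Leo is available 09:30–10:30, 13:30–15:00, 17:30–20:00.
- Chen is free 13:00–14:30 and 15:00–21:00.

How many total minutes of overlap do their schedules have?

Rina free: 12:30-14:30, 16:30-20:00 (invert busy blocks within the working day).
Leo free: 09:30-10:30, 13:30-15:00, 17:30-20:00.
Chen free: 13:00-14:30, 15:00-21:00.
Rina ∩ Leo: 13:30-14:30, 17:30-20:00.
Rina ∩ Leo ∩ Chen: 13:30-14:30, 17:30-20:00.
Summing the common windows: 60 + 150 = 210 minutes.

210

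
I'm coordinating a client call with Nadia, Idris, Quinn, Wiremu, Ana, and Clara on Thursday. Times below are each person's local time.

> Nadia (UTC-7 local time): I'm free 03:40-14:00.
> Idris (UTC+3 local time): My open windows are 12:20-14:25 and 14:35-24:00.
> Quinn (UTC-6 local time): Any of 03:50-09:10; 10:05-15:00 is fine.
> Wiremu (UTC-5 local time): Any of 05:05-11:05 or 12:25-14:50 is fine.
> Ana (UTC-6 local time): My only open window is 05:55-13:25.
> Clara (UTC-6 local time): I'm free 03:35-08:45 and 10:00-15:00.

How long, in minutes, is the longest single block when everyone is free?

170

Nadia in UTC: 10:40-21:00 (add 7h to convert from UTC-7).
Idris in UTC: 09:20-11:25, 11:35-21:00 (subtract 3h to convert from UTC+3).
Quinn in UTC: 09:50-15:10, 16:05-21:00 (add 6h to convert from UTC-6).
Wiremu in UTC: 10:05-16:05, 17:25-19:50 (add 5h to convert from UTC-5).
Ana in UTC: 11:55-19:25 (add 6h to convert from UTC-6).
Clara in UTC: 09:35-14:45, 16:00-21:00 (add 6h to convert from UTC-6).
Nadia ∩ Idris: 10:40-11:25, 11:35-21:00.
Nadia ∩ Idris ∩ Quinn: 10:40-11:25, 11:35-15:10, 16:05-21:00.
Nadia ∩ Idris ∩ Quinn ∩ Wiremu: 10:40-11:25, 11:35-15:10, 17:25-19:50.
Nadia ∩ Idris ∩ Quinn ∩ Wiremu ∩ Ana: 11:55-15:10, 17:25-19:25.
Nadia ∩ Idris ∩ Quinn ∩ Wiremu ∩ Ana ∩ Clara: 11:55-14:45, 17:25-19:25.
The longest is 11:55-14:45 at 170 minutes.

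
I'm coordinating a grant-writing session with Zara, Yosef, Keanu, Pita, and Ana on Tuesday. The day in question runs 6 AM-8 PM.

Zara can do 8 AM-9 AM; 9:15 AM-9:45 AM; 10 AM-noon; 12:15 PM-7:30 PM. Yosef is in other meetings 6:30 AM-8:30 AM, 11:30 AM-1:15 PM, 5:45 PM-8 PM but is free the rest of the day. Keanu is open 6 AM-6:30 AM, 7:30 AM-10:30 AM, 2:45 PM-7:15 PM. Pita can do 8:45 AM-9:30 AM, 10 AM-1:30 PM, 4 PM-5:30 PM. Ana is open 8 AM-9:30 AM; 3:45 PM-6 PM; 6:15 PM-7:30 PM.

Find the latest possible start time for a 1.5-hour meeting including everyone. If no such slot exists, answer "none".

Zara free: 08:00-09:00, 09:15-09:45, 10:00-12:00, 12:15-19:30.
Yosef free: 06:00-06:30, 08:30-11:30, 13:15-17:45 (invert busy blocks within the working day).
Keanu free: 06:00-06:30, 07:30-10:30, 14:45-19:15.
Pita free: 08:45-09:30, 10:00-13:30, 16:00-17:30.
Ana free: 08:00-09:30, 15:45-18:00, 18:15-19:30.
Zara ∩ Yosef: 08:30-09:00, 09:15-09:45, 10:00-11:30, 13:15-17:45.
Zara ∩ Yosef ∩ Keanu: 08:30-09:00, 09:15-09:45, 10:00-10:30, 14:45-17:45.
Zara ∩ Yosef ∩ Keanu ∩ Pita: 08:45-09:00, 09:15-09:30, 10:00-10:30, 16:00-17:30.
Zara ∩ Yosef ∩ Keanu ∩ Pita ∩ Ana: 08:45-09:00, 09:15-09:30, 16:00-17:30.
The last common window of at least 90 minutes is 16:00-17:30; a 90-minute meeting can start as late as 16:00 and still end by 17:30.

16:00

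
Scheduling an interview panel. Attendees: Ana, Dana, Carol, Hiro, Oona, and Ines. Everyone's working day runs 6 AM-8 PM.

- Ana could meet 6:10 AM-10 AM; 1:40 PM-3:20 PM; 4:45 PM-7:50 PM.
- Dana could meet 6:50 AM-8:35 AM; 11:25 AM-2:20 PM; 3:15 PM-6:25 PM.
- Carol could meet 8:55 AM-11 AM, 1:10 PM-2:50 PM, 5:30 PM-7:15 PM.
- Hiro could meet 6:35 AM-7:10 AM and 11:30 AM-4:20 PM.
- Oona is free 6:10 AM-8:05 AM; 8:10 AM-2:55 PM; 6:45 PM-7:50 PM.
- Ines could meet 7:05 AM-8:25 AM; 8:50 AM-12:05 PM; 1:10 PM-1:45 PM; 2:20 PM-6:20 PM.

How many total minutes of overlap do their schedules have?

5

Ana ∩ Dana: 06:50-08:35, 13:40-14:20, 15:15-15:20, 16:45-18:25.
Ana ∩ Dana ∩ Carol: 13:40-14:20, 17:30-18:25.
Ana ∩ Dana ∩ Carol ∩ Hiro: 13:40-14:20.
Ana ∩ Dana ∩ Carol ∩ Hiro ∩ Oona: 13:40-14:20.
Ana ∩ Dana ∩ Carol ∩ Hiro ∩ Oona ∩ Ines: 13:40-13:45.
That's a single block of 5 minutes.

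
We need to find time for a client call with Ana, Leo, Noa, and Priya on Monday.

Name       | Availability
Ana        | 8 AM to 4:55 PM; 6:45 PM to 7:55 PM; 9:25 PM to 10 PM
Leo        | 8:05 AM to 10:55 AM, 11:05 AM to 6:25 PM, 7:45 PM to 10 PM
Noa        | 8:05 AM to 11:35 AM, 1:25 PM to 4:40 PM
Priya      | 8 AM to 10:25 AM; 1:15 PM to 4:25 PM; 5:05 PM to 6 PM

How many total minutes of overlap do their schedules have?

320

Ana ∩ Leo: 08:05-10:55, 11:05-16:55, 19:45-19:55, 21:25-22:00.
Ana ∩ Leo ∩ Noa: 08:05-10:55, 11:05-11:35, 13:25-16:40.
Ana ∩ Leo ∩ Noa ∩ Priya: 08:05-10:25, 13:25-16:25.
Summing the common windows: 140 + 180 = 320 minutes.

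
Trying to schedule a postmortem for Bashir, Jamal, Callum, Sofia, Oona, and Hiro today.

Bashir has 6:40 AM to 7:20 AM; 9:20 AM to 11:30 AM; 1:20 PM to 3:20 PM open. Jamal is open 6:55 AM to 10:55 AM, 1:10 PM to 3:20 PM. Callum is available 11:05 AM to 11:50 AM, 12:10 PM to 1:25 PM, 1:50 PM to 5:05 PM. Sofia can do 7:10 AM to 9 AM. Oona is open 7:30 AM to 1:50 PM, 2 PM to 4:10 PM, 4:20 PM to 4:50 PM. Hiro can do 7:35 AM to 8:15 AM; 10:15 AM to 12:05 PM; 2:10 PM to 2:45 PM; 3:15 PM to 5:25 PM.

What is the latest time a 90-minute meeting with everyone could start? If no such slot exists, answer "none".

Bashir ∩ Jamal: 06:55-07:20, 09:20-10:55, 13:20-15:20.
Bashir ∩ Jamal ∩ Callum: 13:20-13:25, 13:50-15:20.
Bashir ∩ Jamal ∩ Callum ∩ Sofia: ∅.
Bashir ∩ Jamal ∩ Callum ∩ Sofia ∩ Oona: ∅.
Bashir ∩ Jamal ∩ Callum ∩ Sofia ∩ Oona ∩ Hiro: ∅.
There is no time when everyone is free.
No common window is at least 90 minutes long.

none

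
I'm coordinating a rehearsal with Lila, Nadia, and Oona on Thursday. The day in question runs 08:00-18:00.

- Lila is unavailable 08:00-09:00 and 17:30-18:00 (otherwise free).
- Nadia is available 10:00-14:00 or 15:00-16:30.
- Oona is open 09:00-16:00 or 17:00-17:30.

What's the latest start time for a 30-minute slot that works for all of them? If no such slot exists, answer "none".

15:30

Lila free: 09:00-17:30 (invert busy blocks within the working day).
Nadia free: 10:00-14:00, 15:00-16:30.
Oona free: 09:00-16:00, 17:00-17:30.
Lila ∩ Nadia: 10:00-14:00, 15:00-16:30.
Lila ∩ Nadia ∩ Oona: 10:00-14:00, 15:00-16:00.
The last common window of at least 30 minutes is 15:00-16:00; a 30-minute meeting can start as late as 15:30 and still end by 16:00.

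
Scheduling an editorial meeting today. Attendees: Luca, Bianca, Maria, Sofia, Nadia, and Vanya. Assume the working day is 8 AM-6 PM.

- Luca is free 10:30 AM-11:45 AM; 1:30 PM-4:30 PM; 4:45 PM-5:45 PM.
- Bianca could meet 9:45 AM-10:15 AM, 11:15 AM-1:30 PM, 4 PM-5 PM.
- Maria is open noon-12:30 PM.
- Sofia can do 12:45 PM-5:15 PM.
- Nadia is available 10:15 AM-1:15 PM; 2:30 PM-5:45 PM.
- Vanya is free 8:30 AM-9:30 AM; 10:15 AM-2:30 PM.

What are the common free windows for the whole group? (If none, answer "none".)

Luca ∩ Bianca: 11:15-11:45, 16:00-16:30, 16:45-17:00.
Luca ∩ Bianca ∩ Maria: ∅.
Luca ∩ Bianca ∩ Maria ∩ Sofia: ∅.
Luca ∩ Bianca ∩ Maria ∩ Sofia ∩ Nadia: ∅.
Luca ∩ Bianca ∩ Maria ∩ Sofia ∩ Nadia ∩ Vanya: ∅.
There is no time when everyone is free.

none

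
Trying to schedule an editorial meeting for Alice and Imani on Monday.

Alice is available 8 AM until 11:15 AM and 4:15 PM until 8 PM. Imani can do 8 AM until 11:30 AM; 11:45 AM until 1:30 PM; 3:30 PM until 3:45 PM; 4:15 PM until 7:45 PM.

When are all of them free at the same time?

08:00-11:15, 16:15-19:45

Alice ∩ Imani: 08:00-11:15, 16:15-19:45.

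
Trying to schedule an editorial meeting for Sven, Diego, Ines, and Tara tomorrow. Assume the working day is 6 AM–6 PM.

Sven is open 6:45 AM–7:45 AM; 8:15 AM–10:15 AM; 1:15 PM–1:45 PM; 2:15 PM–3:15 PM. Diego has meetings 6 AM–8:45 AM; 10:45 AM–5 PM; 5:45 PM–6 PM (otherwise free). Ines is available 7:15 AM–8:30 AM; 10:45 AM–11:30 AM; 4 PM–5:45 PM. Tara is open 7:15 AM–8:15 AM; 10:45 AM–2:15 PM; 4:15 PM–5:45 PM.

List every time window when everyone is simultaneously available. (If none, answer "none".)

none

Sven free: 06:45-07:45, 08:15-10:15, 13:15-13:45, 14:15-15:15.
Diego free: 08:45-10:45, 17:00-17:45 (invert busy blocks within the working day).
Ines free: 07:15-08:30, 10:45-11:30, 16:00-17:45.
Tara free: 07:15-08:15, 10:45-14:15, 16:15-17:45.
Sven ∩ Diego: 08:45-10:15.
Sven ∩ Diego ∩ Ines: ∅.
Sven ∩ Diego ∩ Ines ∩ Tara: ∅.
There is no time when everyone is free.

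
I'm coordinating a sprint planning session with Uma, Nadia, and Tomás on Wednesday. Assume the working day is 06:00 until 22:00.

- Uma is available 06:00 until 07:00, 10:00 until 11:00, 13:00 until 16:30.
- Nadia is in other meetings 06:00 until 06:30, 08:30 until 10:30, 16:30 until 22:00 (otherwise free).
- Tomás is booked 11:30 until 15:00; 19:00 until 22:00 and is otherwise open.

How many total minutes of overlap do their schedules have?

150

Uma free: 06:00-07:00, 10:00-11:00, 13:00-16:30.
Nadia free: 06:30-08:30, 10:30-16:30 (invert busy blocks within the working day).
Tomás free: 06:00-11:30, 15:00-19:00 (invert busy blocks within the working day).
Uma ∩ Nadia: 06:30-07:00, 10:30-11:00, 13:00-16:30.
Uma ∩ Nadia ∩ Tomás: 06:30-07:00, 10:30-11:00, 15:00-16:30.
So the common availability across everyone is 06:30-07:00, 10:30-11:00, 15:00-16:30.
Summing the common windows: 30 + 30 + 90 = 150 minutes.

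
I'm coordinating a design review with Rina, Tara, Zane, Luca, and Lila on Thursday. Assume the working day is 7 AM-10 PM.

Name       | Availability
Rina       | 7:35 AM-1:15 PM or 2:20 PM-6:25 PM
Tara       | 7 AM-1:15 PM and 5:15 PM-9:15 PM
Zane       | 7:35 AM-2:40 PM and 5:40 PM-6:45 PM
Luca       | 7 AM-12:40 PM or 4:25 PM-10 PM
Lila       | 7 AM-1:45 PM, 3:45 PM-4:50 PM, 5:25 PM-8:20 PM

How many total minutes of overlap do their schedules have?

Rina ∩ Tara: 07:35-13:15, 17:15-18:25.
Rina ∩ Tara ∩ Zane: 07:35-13:15, 17:40-18:25.
Rina ∩ Tara ∩ Zane ∩ Luca: 07:35-12:40, 17:40-18:25.
Rina ∩ Tara ∩ Zane ∩ Luca ∩ Lila: 07:35-12:40, 17:40-18:25.
Those are the intersection windows.
Summing the common windows: 305 + 45 = 350 minutes.

350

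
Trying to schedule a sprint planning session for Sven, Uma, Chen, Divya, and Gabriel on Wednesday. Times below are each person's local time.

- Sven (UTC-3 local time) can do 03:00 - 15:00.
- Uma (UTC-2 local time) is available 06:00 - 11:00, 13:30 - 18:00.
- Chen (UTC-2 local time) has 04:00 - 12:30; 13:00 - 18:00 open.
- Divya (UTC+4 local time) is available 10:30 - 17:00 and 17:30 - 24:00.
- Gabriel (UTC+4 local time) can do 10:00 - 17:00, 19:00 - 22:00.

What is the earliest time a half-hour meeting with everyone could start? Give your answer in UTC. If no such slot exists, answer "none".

Sven in UTC: 06:00-18:00 (add 3h to convert from UTC-3).
Uma in UTC: 08:00-13:00, 15:30-20:00 (add 2h to convert from UTC-2).
Chen in UTC: 06:00-14:30, 15:00-20:00 (add 2h to convert from UTC-2).
Divya in UTC: 06:30-13:00, 13:30-20:00 (subtract 4h to convert from UTC+4).
Gabriel in UTC: 06:00-13:00, 15:00-18:00 (subtract 4h to convert from UTC+4).
Sven ∩ Uma: 08:00-13:00, 15:30-18:00.
Sven ∩ Uma ∩ Chen: 08:00-13:00, 15:30-18:00.
Sven ∩ Uma ∩ Chen ∩ Divya: 08:00-13:00, 15:30-18:00.
Sven ∩ Uma ∩ Chen ∩ Divya ∩ Gabriel: 08:00-13:00, 15:30-18:00.
The first common window of at least 30 minutes is 08:00-13:00, so the earliest start is 08:00.

08:00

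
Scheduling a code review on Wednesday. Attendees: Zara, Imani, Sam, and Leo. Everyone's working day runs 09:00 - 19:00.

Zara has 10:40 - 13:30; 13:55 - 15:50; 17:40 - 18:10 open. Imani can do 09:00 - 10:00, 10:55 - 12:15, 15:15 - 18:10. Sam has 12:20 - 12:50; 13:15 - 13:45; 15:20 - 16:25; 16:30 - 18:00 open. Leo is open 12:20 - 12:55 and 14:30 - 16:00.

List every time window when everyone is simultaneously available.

15:20-15:50

Zara ∩ Imani: 10:55-12:15, 15:15-15:50, 17:40-18:10.
Zara ∩ Imani ∩ Sam: 15:20-15:50, 17:40-18:00.
Zara ∩ Imani ∩ Sam ∩ Leo: 15:20-15:50.
So the common availability across everyone is 15:20-15:50.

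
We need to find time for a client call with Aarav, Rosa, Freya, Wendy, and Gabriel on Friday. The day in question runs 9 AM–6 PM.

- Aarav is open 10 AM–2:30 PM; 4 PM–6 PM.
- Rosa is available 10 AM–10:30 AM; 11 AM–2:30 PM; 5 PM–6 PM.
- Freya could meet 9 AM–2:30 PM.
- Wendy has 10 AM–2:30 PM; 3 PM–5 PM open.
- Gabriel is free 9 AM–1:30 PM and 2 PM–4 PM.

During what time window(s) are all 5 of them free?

Aarav ∩ Rosa: 10:00-10:30, 11:00-14:30, 17:00-18:00.
Aarav ∩ Rosa ∩ Freya: 10:00-10:30, 11:00-14:30.
Aarav ∩ Rosa ∩ Freya ∩ Wendy: 10:00-10:30, 11:00-14:30.
Aarav ∩ Rosa ∩ Freya ∩ Wendy ∩ Gabriel: 10:00-10:30, 11:00-13:30, 14:00-14:30.

10:00-10:30, 11:00-13:30, 14:00-14:30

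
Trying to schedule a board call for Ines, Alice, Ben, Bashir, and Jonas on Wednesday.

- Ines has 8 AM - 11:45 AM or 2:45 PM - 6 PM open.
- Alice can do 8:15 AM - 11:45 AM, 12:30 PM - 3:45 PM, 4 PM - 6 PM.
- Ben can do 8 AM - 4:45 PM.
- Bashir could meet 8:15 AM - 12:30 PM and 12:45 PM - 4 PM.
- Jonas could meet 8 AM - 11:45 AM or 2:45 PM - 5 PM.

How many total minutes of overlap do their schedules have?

Ines ∩ Alice: 08:15-11:45, 14:45-15:45, 16:00-18:00.
Ines ∩ Alice ∩ Ben: 08:15-11:45, 14:45-15:45, 16:00-16:45.
Ines ∩ Alice ∩ Ben ∩ Bashir: 08:15-11:45, 14:45-15:45.
Ines ∩ Alice ∩ Ben ∩ Bashir ∩ Jonas: 08:15-11:45, 14:45-15:45.
So the common availability across everyone is 08:15-11:45, 14:45-15:45.
Summing the common windows: 210 + 60 = 270 minutes.

270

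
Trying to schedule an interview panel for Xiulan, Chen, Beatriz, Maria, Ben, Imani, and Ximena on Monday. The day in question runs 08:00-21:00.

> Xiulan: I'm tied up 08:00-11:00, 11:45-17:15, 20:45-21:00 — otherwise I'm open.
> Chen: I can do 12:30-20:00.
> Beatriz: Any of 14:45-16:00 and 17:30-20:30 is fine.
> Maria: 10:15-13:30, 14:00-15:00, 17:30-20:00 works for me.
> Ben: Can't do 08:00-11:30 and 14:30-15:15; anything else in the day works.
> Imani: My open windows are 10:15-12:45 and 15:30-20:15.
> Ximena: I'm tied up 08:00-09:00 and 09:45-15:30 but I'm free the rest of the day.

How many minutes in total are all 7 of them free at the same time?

150

Xiulan free: 11:00-11:45, 17:15-20:45 (invert busy blocks within the working day).
Chen free: 12:30-20:00.
Beatriz free: 14:45-16:00, 17:30-20:30.
Maria free: 10:15-13:30, 14:00-15:00, 17:30-20:00.
Ben free: 11:30-14:30, 15:15-21:00 (invert busy blocks within the working day).
Imani free: 10:15-12:45, 15:30-20:15.
Ximena free: 09:00-09:45, 15:30-21:00 (invert busy blocks within the working day).
Xiulan ∩ Chen: 17:15-20:00.
Xiulan ∩ Chen ∩ Beatriz: 17:30-20:00.
Xiulan ∩ Chen ∩ Beatriz ∩ Maria: 17:30-20:00.
Xiulan ∩ Chen ∩ Beatriz ∩ Maria ∩ Ben: 17:30-20:00.
Xiulan ∩ Chen ∩ Beatriz ∩ Maria ∩ Ben ∩ Imani: 17:30-20:00.
Xiulan ∩ Chen ∩ Beatriz ∩ Maria ∩ Ben ∩ Imani ∩ Ximena: 17:30-20:00.
That's a single block of 150 minutes.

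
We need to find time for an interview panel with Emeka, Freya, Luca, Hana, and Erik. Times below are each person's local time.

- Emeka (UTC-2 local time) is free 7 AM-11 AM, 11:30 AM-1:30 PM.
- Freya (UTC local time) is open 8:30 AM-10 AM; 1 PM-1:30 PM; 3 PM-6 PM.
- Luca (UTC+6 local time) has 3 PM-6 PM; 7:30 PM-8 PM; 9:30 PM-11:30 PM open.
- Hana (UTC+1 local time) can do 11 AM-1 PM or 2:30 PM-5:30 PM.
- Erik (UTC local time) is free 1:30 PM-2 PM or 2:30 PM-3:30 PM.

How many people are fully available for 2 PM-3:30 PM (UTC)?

2

Emeka in UTC: 09:00-13:00, 13:30-15:30 (add 2h to convert from UTC-2).
Freya in UTC: 08:30-10:00, 13:00-13:30, 15:00-18:00.
Luca in UTC: 09:00-12:00, 13:30-14:00, 15:30-17:30 (subtract 6h to convert from UTC+6).
Hana in UTC: 10:00-12:00, 13:30-16:30 (subtract 1h to convert from UTC+1).
Erik in UTC: 13:30-14:00, 14:30-15:30.
Emeka and Hana can make the full 14:00-15:30 slot — that's 2.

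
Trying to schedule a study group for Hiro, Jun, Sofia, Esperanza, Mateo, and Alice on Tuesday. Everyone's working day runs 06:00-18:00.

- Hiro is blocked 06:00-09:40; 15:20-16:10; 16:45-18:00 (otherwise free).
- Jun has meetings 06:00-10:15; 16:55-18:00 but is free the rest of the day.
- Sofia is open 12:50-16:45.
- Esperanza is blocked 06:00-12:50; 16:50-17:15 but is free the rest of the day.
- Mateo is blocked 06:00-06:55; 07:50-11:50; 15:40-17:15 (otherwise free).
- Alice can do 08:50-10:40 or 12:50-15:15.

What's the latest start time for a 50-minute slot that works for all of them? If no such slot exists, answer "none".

14:25

Hiro free: 09:40-15:20, 16:10-16:45 (invert busy blocks within the working day).
Jun free: 10:15-16:55 (invert busy blocks within the working day).
Sofia free: 12:50-16:45.
Esperanza free: 12:50-16:50, 17:15-18:00 (invert busy blocks within the working day).
Mateo free: 06:55-07:50, 11:50-15:40, 17:15-18:00 (invert busy blocks within the working day).
Alice free: 08:50-10:40, 12:50-15:15.
Hiro ∩ Jun: 10:15-15:20, 16:10-16:45.
Hiro ∩ Jun ∩ Sofia: 12:50-15:20, 16:10-16:45.
Hiro ∩ Jun ∩ Sofia ∩ Esperanza: 12:50-15:20, 16:10-16:45.
Hiro ∩ Jun ∩ Sofia ∩ Esperanza ∩ Mateo: 12:50-15:20.
Hiro ∩ Jun ∩ Sofia ∩ Esperanza ∩ Mateo ∩ Alice: 12:50-15:15.
The last common window of at least 50 minutes is 12:50-15:15; a 50-minute meeting can start as late as 14:25 and still end by 15:15.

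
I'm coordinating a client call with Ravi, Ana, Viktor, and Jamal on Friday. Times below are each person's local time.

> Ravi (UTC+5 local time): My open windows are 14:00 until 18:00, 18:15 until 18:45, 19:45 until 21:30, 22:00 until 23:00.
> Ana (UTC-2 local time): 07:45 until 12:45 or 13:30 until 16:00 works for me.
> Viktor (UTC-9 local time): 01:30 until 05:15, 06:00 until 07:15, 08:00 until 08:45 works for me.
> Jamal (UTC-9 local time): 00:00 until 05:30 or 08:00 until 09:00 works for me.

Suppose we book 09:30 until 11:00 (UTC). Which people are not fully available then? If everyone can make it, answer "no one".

Ana, Viktor

Ravi in UTC: 09:00-13:00, 13:15-13:45, 14:45-16:30, 17:00-18:00 (subtract 5h to convert from UTC+5).
Ana in UTC: 09:45-14:45, 15:30-18:00 (add 2h to convert from UTC-2).
Viktor in UTC: 10:30-14:15, 15:00-16:15, 17:00-17:45 (add 9h to convert from UTC-9).
Jamal in UTC: 09:00-14:30, 17:00-18:00 (add 9h to convert from UTC-9).
Ravi: free for 09:30-11:00. Ana: not fully free for 09:30-11:00. Viktor: not fully free for 09:30-11:00. Jamal: free for 09:30-11:00.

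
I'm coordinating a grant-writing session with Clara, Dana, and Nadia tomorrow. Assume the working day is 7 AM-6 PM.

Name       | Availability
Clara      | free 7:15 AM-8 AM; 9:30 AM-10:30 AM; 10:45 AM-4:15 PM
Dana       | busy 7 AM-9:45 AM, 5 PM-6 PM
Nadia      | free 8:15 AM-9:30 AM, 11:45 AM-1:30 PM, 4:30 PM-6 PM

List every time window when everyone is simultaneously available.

Clara free: 07:15-08:00, 09:30-10:30, 10:45-16:15.
Dana free: 09:45-17:00 (invert busy blocks within the working day).
Nadia free: 08:15-09:30, 11:45-13:30, 16:30-18:00.
Clara ∩ Dana: 09:45-10:30, 10:45-16:15.
Clara ∩ Dana ∩ Nadia: 11:45-13:30.

11:45-13:30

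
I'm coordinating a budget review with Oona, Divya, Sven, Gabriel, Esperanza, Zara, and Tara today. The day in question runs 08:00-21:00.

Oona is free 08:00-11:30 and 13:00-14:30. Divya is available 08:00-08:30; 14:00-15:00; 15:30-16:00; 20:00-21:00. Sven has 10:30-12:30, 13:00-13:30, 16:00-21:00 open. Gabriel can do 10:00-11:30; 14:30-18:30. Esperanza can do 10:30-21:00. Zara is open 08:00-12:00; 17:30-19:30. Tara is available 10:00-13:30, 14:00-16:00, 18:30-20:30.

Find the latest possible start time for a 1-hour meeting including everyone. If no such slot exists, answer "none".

Oona ∩ Divya: 08:00-08:30, 14:00-14:30.
Oona ∩ Divya ∩ Sven: ∅.
Oona ∩ Divya ∩ Sven ∩ Gabriel: ∅.
Oona ∩ Divya ∩ Sven ∩ Gabriel ∩ Esperanza: ∅.
Oona ∩ Divya ∩ Sven ∩ Gabriel ∩ Esperanza ∩ Zara: ∅.
Oona ∩ Divya ∩ Sven ∩ Gabriel ∩ Esperanza ∩ Zara ∩ Tara: ∅.
There is no time when everyone is free.
No common window is at least 60 minutes long.

none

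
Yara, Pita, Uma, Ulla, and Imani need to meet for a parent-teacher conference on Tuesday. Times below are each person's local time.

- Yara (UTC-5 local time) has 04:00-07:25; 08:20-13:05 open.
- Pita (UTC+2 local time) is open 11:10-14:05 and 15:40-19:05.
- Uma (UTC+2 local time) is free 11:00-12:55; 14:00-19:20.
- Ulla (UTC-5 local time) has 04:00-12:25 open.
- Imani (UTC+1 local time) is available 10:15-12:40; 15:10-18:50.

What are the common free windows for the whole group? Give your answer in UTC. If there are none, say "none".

09:15-10:55, 14:10-17:05

Yara in UTC: 09:00-12:25, 13:20-18:05 (add 5h to convert from UTC-5).
Pita in UTC: 09:10-12:05, 13:40-17:05 (subtract 2h to convert from UTC+2).
Uma in UTC: 09:00-10:55, 12:00-17:20 (subtract 2h to convert from UTC+2).
Ulla in UTC: 09:00-17:25 (add 5h to convert from UTC-5).
Imani in UTC: 09:15-11:40, 14:10-17:50 (subtract 1h to convert from UTC+1).
Yara ∩ Pita: 09:10-12:05, 13:40-17:05.
Yara ∩ Pita ∩ Uma: 09:10-10:55, 12:00-12:05, 13:40-17:05.
Yara ∩ Pita ∩ Uma ∩ Ulla: 09:10-10:55, 12:00-12:05, 13:40-17:05.
Yara ∩ Pita ∩ Uma ∩ Ulla ∩ Imani: 09:15-10:55, 14:10-17:05.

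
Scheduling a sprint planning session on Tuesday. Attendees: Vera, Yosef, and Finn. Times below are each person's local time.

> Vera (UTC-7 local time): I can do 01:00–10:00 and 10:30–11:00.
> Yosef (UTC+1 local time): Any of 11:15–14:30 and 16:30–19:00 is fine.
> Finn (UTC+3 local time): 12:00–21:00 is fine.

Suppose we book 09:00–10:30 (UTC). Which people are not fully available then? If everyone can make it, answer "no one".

Yosef

Vera in UTC: 08:00-17:00, 17:30-18:00 (add 7h to convert from UTC-7).
Yosef in UTC: 10:15-13:30, 15:30-18:00 (subtract 1h to convert from UTC+1).
Finn in UTC: 09:00-18:00 (subtract 3h to convert from UTC+3).
Vera: free for 09:00-10:30. Yosef: not fully free for 09:00-10:30. Finn: free for 09:00-10:30.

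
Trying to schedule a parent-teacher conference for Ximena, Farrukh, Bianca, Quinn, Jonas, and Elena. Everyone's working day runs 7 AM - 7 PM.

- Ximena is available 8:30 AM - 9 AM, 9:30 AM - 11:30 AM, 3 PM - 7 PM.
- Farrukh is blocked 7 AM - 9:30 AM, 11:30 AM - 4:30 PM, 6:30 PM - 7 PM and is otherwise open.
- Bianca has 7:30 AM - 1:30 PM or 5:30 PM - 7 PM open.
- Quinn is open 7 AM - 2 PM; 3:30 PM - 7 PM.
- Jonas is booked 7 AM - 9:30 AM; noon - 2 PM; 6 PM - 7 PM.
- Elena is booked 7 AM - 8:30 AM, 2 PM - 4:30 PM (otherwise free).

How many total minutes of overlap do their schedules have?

Ximena free: 08:30-09:00, 09:30-11:30, 15:00-19:00.
Farrukh free: 09:30-11:30, 16:30-18:30 (invert busy blocks within the working day).
Bianca free: 07:30-13:30, 17:30-19:00.
Quinn free: 07:00-14:00, 15:30-19:00.
Jonas free: 09:30-12:00, 14:00-18:00 (invert busy blocks within the working day).
Elena free: 08:30-14:00, 16:30-19:00 (invert busy blocks within the working day).
Ximena ∩ Farrukh: 09:30-11:30, 16:30-18:30.
Ximena ∩ Farrukh ∩ Bianca: 09:30-11:30, 17:30-18:30.
Ximena ∩ Farrukh ∩ Bianca ∩ Quinn: 09:30-11:30, 17:30-18:30.
Ximena ∩ Farrukh ∩ Bianca ∩ Quinn ∩ Jonas: 09:30-11:30, 17:30-18:00.
Ximena ∩ Farrukh ∩ Bianca ∩ Quinn ∩ Jonas ∩ Elena: 09:30-11:30, 17:30-18:00.
Summing the common windows: 120 + 30 = 150 minutes.

150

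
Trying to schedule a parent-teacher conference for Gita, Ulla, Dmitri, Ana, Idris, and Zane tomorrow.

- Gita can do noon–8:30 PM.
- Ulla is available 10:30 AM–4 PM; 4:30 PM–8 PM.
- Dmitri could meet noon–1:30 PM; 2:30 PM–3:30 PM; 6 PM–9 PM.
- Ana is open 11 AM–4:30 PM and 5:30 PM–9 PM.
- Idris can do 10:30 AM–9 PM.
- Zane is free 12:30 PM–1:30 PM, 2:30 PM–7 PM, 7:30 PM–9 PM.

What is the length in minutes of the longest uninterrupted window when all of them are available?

60

Gita ∩ Ulla: 12:00-16:00, 16:30-20:00.
Gita ∩ Ulla ∩ Dmitri: 12:00-13:30, 14:30-15:30, 18:00-20:00.
Gita ∩ Ulla ∩ Dmitri ∩ Ana: 12:00-13:30, 14:30-15:30, 18:00-20:00.
Gita ∩ Ulla ∩ Dmitri ∩ Ana ∩ Idris: 12:00-13:30, 14:30-15:30, 18:00-20:00.
Gita ∩ Ulla ∩ Dmitri ∩ Ana ∩ Idris ∩ Zane: 12:30-13:30, 14:30-15:30, 18:00-19:00, 19:30-20:00.
So the common availability across everyone is 12:30-13:30, 14:30-15:30, 18:00-19:00, 19:30-20:00.
The longest is 12:30-13:30 at 60 minutes.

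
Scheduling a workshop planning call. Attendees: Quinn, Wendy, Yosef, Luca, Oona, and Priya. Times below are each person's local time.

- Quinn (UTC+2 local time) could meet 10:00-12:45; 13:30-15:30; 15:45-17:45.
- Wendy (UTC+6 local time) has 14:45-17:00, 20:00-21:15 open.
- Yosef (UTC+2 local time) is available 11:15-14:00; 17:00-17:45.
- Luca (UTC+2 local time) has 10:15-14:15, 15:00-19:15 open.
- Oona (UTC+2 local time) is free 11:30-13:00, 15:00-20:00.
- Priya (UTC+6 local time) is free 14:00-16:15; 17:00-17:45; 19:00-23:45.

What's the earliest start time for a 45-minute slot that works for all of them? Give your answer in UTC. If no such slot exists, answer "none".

Quinn in UTC: 08:00-10:45, 11:30-13:30, 13:45-15:45 (subtract 2h to convert from UTC+2).
Wendy in UTC: 08:45-11:00, 14:00-15:15 (subtract 6h to convert from UTC+6).
Yosef in UTC: 09:15-12:00, 15:00-15:45 (subtract 2h to convert from UTC+2).
Luca in UTC: 08:15-12:15, 13:00-17:15 (subtract 2h to convert from UTC+2).
Oona in UTC: 09:30-11:00, 13:00-18:00 (subtract 2h to convert from UTC+2).
Priya in UTC: 08:00-10:15, 11:00-11:45, 13:00-17:45 (subtract 6h to convert from UTC+6).
Quinn ∩ Wendy: 08:45-10:45, 14:00-15:15.
Quinn ∩ Wendy ∩ Yosef: 09:15-10:45, 15:00-15:15.
Quinn ∩ Wendy ∩ Yosef ∩ Luca: 09:15-10:45, 15:00-15:15.
Quinn ∩ Wendy ∩ Yosef ∩ Luca ∩ Oona: 09:30-10:45, 15:00-15:15.
Quinn ∩ Wendy ∩ Yosef ∩ Luca ∩ Oona ∩ Priya: 09:30-10:15, 15:00-15:15.
The first common window of at least 45 minutes is 09:30-10:15, so the earliest start is 09:30.

09:30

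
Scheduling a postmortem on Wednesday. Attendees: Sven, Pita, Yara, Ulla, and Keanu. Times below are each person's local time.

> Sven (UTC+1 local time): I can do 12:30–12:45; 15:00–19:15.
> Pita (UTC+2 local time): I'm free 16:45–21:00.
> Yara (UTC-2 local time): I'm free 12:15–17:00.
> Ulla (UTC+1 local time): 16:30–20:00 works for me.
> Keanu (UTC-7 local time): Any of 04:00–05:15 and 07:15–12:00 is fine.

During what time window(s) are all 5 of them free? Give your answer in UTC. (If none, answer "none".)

Sven in UTC: 11:30-11:45, 14:00-18:15 (subtract 1h to convert from UTC+1).
Pita in UTC: 14:45-19:00 (subtract 2h to convert from UTC+2).
Yara in UTC: 14:15-19:00 (add 2h to convert from UTC-2).
Ulla in UTC: 15:30-19:00 (subtract 1h to convert from UTC+1).
Keanu in UTC: 11:00-12:15, 14:15-19:00 (add 7h to convert from UTC-7).
Sven ∩ Pita: 14:45-18:15.
Sven ∩ Pita ∩ Yara: 14:45-18:15.
Sven ∩ Pita ∩ Yara ∩ Ulla: 15:30-18:15.
Sven ∩ Pita ∩ Yara ∩ Ulla ∩ Keanu: 15:30-18:15.

15:30-18:15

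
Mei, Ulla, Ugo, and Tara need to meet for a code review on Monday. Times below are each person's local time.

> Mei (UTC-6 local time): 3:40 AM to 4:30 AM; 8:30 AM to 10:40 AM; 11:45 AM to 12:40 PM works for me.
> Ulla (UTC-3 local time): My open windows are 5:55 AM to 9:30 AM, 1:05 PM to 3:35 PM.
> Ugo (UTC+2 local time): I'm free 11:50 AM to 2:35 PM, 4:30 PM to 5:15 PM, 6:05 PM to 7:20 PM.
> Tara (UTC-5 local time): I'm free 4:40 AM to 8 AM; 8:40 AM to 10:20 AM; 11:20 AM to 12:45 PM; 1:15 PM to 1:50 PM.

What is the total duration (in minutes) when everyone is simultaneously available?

60

Mei in UTC: 09:40-10:30, 14:30-16:40, 17:45-18:40 (add 6h to convert from UTC-6).
Ulla in UTC: 08:55-12:30, 16:05-18:35 (add 3h to convert from UTC-3).
Ugo in UTC: 09:50-12:35, 14:30-15:15, 16:05-17:20 (subtract 2h to convert from UTC+2).
Tara in UTC: 09:40-13:00, 13:40-15:20, 16:20-17:45, 18:15-18:50 (add 5h to convert from UTC-5).
Mei ∩ Ulla: 09:40-10:30, 16:05-16:40, 17:45-18:35.
Mei ∩ Ulla ∩ Ugo: 09:50-10:30, 16:05-16:40.
Mei ∩ Ulla ∩ Ugo ∩ Tara: 09:50-10:30, 16:20-16:40.
Those are the intersection windows.
Summing the common windows: 40 + 20 = 60 minutes.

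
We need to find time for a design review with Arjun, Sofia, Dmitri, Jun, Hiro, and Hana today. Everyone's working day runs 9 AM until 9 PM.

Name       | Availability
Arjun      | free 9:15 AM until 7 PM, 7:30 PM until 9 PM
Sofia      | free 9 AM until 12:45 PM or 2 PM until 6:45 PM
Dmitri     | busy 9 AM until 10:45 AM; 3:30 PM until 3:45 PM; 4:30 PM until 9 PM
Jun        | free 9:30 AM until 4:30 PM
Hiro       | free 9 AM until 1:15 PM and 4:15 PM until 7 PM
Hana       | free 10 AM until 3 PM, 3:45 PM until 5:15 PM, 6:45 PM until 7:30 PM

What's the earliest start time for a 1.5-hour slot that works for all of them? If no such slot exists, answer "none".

10:45

Arjun free: 09:15-19:00, 19:30-21:00.
Sofia free: 09:00-12:45, 14:00-18:45.
Dmitri free: 10:45-15:30, 15:45-16:30 (invert busy blocks within the working day).
Jun free: 09:30-16:30.
Hiro free: 09:00-13:15, 16:15-19:00.
Hana free: 10:00-15:00, 15:45-17:15, 18:45-19:30.
Arjun ∩ Sofia: 09:15-12:45, 14:00-18:45.
Arjun ∩ Sofia ∩ Dmitri: 10:45-12:45, 14:00-15:30, 15:45-16:30.
Arjun ∩ Sofia ∩ Dmitri ∩ Jun: 10:45-12:45, 14:00-15:30, 15:45-16:30.
Arjun ∩ Sofia ∩ Dmitri ∩ Jun ∩ Hiro: 10:45-12:45, 16:15-16:30.
Arjun ∩ Sofia ∩ Dmitri ∩ Jun ∩ Hiro ∩ Hana: 10:45-12:45, 16:15-16:30.
The first common window of at least 90 minutes is 10:45-12:45, so the earliest start is 10:45.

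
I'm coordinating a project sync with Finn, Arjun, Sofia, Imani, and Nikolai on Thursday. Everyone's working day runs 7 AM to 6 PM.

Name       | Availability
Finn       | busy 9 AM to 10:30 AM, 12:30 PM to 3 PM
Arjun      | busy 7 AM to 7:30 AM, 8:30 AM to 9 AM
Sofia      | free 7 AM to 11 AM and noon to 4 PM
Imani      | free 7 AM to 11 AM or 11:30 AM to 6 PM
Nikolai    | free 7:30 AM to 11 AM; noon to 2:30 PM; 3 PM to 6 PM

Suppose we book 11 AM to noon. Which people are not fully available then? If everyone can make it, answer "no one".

Finn free: 07:00-09:00, 10:30-12:30, 15:00-18:00 (invert busy blocks within the working day).
Arjun free: 07:30-08:30, 09:00-18:00 (invert busy blocks within the working day).
Sofia free: 07:00-11:00, 12:00-16:00.
Imani free: 07:00-11:00, 11:30-18:00.
Nikolai free: 07:30-11:00, 12:00-14:30, 15:00-18:00.
Finn: free for 11:00-12:00. Arjun: free for 11:00-12:00. Sofia: not fully free for 11:00-12:00. Imani: not fully free for 11:00-12:00. Nikolai: not fully free for 11:00-12:00.

Imani, Nikolai, Sofia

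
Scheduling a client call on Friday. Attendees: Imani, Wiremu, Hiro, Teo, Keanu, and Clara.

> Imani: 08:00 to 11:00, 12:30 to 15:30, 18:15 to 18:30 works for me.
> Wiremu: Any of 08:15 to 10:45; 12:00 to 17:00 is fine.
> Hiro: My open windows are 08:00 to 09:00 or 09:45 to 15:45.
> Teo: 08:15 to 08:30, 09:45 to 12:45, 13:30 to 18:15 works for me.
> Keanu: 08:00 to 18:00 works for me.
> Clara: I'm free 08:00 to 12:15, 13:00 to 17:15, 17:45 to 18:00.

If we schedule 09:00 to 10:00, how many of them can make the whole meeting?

4

Imani, Wiremu, Keanu, and Clara can make the full 09:00-10:00 slot — that's 4.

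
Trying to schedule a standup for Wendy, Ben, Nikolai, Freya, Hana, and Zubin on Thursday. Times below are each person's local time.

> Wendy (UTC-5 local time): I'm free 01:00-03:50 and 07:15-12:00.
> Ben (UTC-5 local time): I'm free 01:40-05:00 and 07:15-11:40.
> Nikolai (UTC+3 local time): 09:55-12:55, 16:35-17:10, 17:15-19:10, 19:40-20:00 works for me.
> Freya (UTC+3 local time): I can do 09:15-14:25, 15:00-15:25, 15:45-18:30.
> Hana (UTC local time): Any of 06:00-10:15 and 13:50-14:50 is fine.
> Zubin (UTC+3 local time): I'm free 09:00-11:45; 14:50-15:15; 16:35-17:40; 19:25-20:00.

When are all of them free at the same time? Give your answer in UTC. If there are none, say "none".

06:55-08:45, 13:50-14:10, 14:15-14:40

Wendy in UTC: 06:00-08:50, 12:15-17:00 (add 5h to convert from UTC-5).
Ben in UTC: 06:40-10:00, 12:15-16:40 (add 5h to convert from UTC-5).
Nikolai in UTC: 06:55-09:55, 13:35-14:10, 14:15-16:10, 16:40-17:00 (subtract 3h to convert from UTC+3).
Freya in UTC: 06:15-11:25, 12:00-12:25, 12:45-15:30 (subtract 3h to convert from UTC+3).
Hana in UTC: 06:00-10:15, 13:50-14:50.
Zubin in UTC: 06:00-08:45, 11:50-12:15, 13:35-14:40, 16:25-17:00 (subtract 3h to convert from UTC+3).
Wendy ∩ Ben: 06:40-08:50, 12:15-16:40.
Wendy ∩ Ben ∩ Nikolai: 06:55-08:50, 13:35-14:10, 14:15-16:10.
Wendy ∩ Ben ∩ Nikolai ∩ Freya: 06:55-08:50, 13:35-14:10, 14:15-15:30.
Wendy ∩ Ben ∩ Nikolai ∩ Freya ∩ Hana: 06:55-08:50, 13:50-14:10, 14:15-14:50.
Wendy ∩ Ben ∩ Nikolai ∩ Freya ∩ Hana ∩ Zubin: 06:55-08:45, 13:50-14:10, 14:15-14:40.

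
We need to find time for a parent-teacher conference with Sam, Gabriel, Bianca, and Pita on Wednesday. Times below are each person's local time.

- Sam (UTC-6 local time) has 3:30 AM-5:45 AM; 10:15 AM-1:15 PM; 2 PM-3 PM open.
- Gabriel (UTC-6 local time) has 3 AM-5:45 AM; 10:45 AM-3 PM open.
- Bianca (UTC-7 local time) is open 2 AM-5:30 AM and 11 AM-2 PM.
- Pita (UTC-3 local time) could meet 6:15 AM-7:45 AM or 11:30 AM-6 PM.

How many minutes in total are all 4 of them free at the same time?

Sam in UTC: 09:30-11:45, 16:15-19:15, 20:00-21:00 (add 6h to convert from UTC-6).
Gabriel in UTC: 09:00-11:45, 16:45-21:00 (add 6h to convert from UTC-6).
Bianca in UTC: 09:00-12:30, 18:00-21:00 (add 7h to convert from UTC-7).
Pita in UTC: 09:15-10:45, 14:30-21:00 (add 3h to convert from UTC-3).
Sam ∩ Gabriel: 09:30-11:45, 16:45-19:15, 20:00-21:00.
Sam ∩ Gabriel ∩ Bianca: 09:30-11:45, 18:00-19:15, 20:00-21:00.
Sam ∩ Gabriel ∩ Bianca ∩ Pita: 09:30-10:45, 18:00-19:15, 20:00-21:00.
Summing the common windows: 75 + 75 + 60 = 210 minutes.

210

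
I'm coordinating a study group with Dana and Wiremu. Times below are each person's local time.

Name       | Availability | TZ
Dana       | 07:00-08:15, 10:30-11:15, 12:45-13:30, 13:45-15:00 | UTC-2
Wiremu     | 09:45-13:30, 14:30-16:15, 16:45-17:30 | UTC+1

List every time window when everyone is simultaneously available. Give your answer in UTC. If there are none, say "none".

Dana in UTC: 09:00-10:15, 12:30-13:15, 14:45-15:30, 15:45-17:00 (add 2h to convert from UTC-2).
Wiremu in UTC: 08:45-12:30, 13:30-15:15, 15:45-16:30 (subtract 1h to convert from UTC+1).
Dana ∩ Wiremu: 09:00-10:15, 14:45-15:15, 15:45-16:30.
Those are the intersection windows.

09:00-10:15, 14:45-15:15, 15:45-16:30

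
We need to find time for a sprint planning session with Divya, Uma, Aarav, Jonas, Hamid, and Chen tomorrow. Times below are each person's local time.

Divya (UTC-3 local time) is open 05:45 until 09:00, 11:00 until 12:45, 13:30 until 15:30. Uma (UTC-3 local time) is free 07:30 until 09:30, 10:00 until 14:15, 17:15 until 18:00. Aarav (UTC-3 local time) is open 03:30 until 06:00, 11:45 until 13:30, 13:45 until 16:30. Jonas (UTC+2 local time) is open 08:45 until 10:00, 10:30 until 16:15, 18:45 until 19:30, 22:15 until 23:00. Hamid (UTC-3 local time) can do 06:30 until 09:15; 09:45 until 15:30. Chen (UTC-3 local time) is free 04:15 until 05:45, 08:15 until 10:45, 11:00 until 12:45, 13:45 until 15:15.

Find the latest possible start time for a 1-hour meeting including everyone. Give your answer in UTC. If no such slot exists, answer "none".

none

Divya in UTC: 08:45-12:00, 14:00-15:45, 16:30-18:30 (add 3h to convert from UTC-3).
Uma in UTC: 10:30-12:30, 13:00-17:15, 20:15-21:00 (add 3h to convert from UTC-3).
Aarav in UTC: 06:30-09:00, 14:45-16:30, 16:45-19:30 (add 3h to convert from UTC-3).
Jonas in UTC: 06:45-08:00, 08:30-14:15, 16:45-17:30, 20:15-21:00 (subtract 2h to convert from UTC+2).
Hamid in UTC: 09:30-12:15, 12:45-18:30 (add 3h to convert from UTC-3).
Chen in UTC: 07:15-08:45, 11:15-13:45, 14:00-15:45, 16:45-18:15 (add 3h to convert from UTC-3).
Divya ∩ Uma: 10:30-12:00, 14:00-15:45, 16:30-17:15.
Divya ∩ Uma ∩ Aarav: 14:45-15:45, 16:45-17:15.
Divya ∩ Uma ∩ Aarav ∩ Jonas: 16:45-17:15.
Divya ∩ Uma ∩ Aarav ∩ Jonas ∩ Hamid: 16:45-17:15.
Divya ∩ Uma ∩ Aarav ∩ Jonas ∩ Hamid ∩ Chen: 16:45-17:15.
So the common availability across everyone is 16:45-17:15.
No common window is at least 60 minutes long.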